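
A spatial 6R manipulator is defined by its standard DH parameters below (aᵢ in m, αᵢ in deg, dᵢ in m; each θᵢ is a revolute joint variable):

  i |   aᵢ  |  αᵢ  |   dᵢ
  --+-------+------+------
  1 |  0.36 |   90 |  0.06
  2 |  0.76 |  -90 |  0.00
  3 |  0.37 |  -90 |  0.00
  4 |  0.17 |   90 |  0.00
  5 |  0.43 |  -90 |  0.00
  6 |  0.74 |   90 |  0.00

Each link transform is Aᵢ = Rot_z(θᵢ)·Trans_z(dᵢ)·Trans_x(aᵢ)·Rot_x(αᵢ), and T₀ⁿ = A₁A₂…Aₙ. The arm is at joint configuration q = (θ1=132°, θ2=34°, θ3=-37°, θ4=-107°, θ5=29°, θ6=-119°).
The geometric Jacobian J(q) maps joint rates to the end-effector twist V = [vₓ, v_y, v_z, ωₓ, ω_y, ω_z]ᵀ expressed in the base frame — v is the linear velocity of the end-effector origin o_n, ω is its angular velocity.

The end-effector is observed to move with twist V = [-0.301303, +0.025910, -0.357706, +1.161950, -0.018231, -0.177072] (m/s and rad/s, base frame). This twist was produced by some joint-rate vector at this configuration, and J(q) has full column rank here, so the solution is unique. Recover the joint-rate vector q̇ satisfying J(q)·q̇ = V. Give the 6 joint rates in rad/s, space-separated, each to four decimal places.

0.4060 0.3470 -0.0330 -0.7540 0.4620 -0.2740

o_n = [-0.6835, 0.4329, 0.3824]
J₁: ẑ×o_n = [-0.4329, -0.6835, 0.0000], ω = ẑ
J2: z=[0.7431, 0.6691, 0.0000] o=[-0.2409, 0.2675, 0.0600] → [0.2157, -0.2396, 0.4191, 0.7431, 0.6691, 0.0000]
J3: z=[0.3742, -0.4156, 0.8290] o=[-0.6625, 0.7358, 0.4850] → [0.2937, 0.0209, -0.1221, 0.3742, -0.4156, 0.8290]
J4: z=[-0.9273, -0.1636, 0.3365] o=[-0.6609, 1.0668, 0.6502] → [0.2571, -0.2560, 0.5841, -0.9273, -0.1636, 0.3365]
J5: z=[-0.1134, -0.7341, -0.6695] o=[-0.6003, 0.9548, 0.7628] → [-0.0701, 0.0126, -0.0019, -0.1134, -0.7341, -0.6695]
J6: z=[-0.9840, 0.1764, -0.0267] o=[-0.6595, 0.6728, 1.0820] → [-0.1298, -0.6878, 0.2403, -0.9840, 0.1764, -0.0267]
q̇ = J⁺·V = [0.4060, 0.3470, -0.0330, -0.7540, 0.4620, -0.2740]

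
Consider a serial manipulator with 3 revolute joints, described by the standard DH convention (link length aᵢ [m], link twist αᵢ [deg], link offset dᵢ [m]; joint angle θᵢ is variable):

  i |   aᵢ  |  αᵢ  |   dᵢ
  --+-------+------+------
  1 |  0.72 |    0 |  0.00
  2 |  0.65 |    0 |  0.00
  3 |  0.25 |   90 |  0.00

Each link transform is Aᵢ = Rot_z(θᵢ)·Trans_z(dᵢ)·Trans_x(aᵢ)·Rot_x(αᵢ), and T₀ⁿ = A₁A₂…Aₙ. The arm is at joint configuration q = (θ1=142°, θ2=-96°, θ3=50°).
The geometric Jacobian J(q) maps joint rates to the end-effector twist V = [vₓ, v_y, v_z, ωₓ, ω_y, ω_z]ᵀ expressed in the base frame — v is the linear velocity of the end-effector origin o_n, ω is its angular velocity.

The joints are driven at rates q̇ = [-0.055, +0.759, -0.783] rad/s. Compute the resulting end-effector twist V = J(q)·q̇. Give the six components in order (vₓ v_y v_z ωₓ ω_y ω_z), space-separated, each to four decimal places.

-0.2851 0.3511 0.0000 0.0000 0.0000 -0.0790

o_n = [-0.1420, 1.1595, 0.0000]
J₁: ẑ×o_n = [-1.1595, -0.1420, 0.0000], ω = ẑ
J2: z=[0.0000, 0.0000, 1.0000] o=[-0.5674, 0.4433, 0.0000] → [-0.7162, 0.4254, 0.0000, 0.0000, 0.0000, 1.0000]
J3: z=[0.0000, 0.0000, 1.0000] o=[-0.1158, 0.9108, 0.0000] → [-0.2486, -0.0261, 0.0000, 0.0000, 0.0000, 1.0000]
V = J·q̇ = [-0.2851, 0.3511, 0.0000, 0.0000, 0.0000, -0.0790]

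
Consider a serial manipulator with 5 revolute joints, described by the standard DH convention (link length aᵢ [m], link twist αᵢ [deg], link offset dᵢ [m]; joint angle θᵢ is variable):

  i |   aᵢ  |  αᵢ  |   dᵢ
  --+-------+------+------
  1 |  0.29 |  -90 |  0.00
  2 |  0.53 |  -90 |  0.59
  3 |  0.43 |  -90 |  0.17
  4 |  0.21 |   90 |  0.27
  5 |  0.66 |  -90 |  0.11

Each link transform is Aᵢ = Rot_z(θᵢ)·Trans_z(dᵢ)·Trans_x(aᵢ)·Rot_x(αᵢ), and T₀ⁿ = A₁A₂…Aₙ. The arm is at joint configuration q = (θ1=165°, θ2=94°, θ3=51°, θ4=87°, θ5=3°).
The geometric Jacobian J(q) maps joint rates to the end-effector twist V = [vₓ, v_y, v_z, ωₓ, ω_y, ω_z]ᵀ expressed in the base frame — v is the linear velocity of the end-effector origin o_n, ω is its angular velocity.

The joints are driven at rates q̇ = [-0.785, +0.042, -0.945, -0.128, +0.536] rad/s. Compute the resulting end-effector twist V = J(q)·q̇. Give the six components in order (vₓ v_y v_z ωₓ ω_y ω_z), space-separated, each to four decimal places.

o_n = [-0.8878, 0.2964, -0.7084]
J₁: ẑ×o_n = [-0.2964, -0.8878, 0.0000], ω = ẑ
J2: z=[-0.2588, -0.9659, 0.0000] o=[-0.2801, 0.0751, 0.0000] → [0.6842, -0.1833, -0.6443, -0.2588, -0.9659, 0.0000]
J3: z=[0.9636, -0.2582, 0.0698] o=[-0.3971, -0.5044, -0.5287] → [-0.0095, 0.1389, 0.6450, 0.9636, -0.2582, 0.0698]
J4: z=[0.1105, 0.6219, 0.7753] o=[-0.1286, -0.2304, -0.7868] → [-0.3596, -0.5973, 0.5304, 0.1105, 0.6219, 0.7753]
J5: z=[0.2936, 0.7248, -0.6233] o=[-0.2981, -0.0002, -0.5990] → [0.1056, 0.3997, 0.5145, 0.2936, 0.7248, -0.6233]
V = J·q̇ = [0.3731, 0.8487, -0.4287, -0.7782, 0.5123, -1.2842]

0.3731 0.8487 -0.4287 -0.7782 0.5123 -1.2842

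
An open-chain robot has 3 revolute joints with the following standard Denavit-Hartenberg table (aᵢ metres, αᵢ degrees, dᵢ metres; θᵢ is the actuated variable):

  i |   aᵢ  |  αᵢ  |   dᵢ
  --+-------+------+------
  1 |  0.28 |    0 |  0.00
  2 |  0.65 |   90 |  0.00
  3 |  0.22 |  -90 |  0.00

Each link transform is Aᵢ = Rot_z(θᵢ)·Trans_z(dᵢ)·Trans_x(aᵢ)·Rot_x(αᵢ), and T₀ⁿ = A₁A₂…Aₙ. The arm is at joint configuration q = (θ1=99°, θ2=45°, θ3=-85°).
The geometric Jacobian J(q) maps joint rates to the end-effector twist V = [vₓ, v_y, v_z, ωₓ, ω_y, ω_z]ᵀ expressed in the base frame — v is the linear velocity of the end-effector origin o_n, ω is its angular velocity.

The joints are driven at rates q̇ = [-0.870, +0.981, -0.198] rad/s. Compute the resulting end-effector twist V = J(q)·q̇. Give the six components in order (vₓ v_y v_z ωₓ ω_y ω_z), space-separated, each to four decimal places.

0.2320 -0.0475 -0.0038 -0.1164 -0.1602 0.1110

o_n = [-0.5852, 0.6699, -0.2192]
J₁: ẑ×o_n = [-0.6699, -0.5852, 0.0000], ω = ẑ
J2: z=[0.0000, 0.0000, 1.0000] o=[-0.0438, 0.2766, 0.0000] → [-0.3933, -0.5414, 0.0000, 0.0000, 0.0000, 1.0000]
J3: z=[0.5878, 0.8090, 0.0000] o=[-0.5697, 0.6586, 0.0000] → [-0.1773, 0.1288, 0.0192, 0.5878, 0.8090, 0.0000]
V = J·q̇ = [0.2320, -0.0475, -0.0038, -0.1164, -0.1602, 0.1110]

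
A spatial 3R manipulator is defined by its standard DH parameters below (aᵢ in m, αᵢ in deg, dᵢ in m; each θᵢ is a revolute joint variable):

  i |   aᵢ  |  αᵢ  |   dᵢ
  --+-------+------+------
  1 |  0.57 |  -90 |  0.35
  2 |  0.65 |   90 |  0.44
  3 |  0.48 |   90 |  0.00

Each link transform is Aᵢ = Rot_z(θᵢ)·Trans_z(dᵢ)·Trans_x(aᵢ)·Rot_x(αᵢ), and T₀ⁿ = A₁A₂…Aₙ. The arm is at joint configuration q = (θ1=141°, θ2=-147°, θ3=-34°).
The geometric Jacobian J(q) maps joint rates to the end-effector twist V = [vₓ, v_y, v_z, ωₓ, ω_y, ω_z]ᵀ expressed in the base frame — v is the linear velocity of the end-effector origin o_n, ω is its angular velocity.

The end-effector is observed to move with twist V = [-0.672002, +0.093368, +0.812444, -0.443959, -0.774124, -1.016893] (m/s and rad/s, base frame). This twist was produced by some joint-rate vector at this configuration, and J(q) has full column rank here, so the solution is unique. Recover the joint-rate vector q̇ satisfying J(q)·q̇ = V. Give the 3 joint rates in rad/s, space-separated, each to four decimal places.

o_n = [0.1321, -0.3277, 0.9207]
J₁: ẑ×o_n = [0.3277, 0.1321, -0.0000], ω = ẑ
J2: z=[-0.6293, -0.7771, 0.0000] o=[-0.4430, 0.3587, 0.3500] → [-0.4436, 0.3592, 0.8789, -0.6293, -0.7771, 0.0000]
J3: z=[0.4233, -0.3428, -0.8387] o=[-0.2962, -0.3263, 0.7040] → [-0.0755, -0.4509, 0.1462, 0.4233, -0.3428, -0.8387]
q̇ = J⁺·V = [-0.7980, 0.8810, 0.2610]

-0.7980 0.8810 0.2610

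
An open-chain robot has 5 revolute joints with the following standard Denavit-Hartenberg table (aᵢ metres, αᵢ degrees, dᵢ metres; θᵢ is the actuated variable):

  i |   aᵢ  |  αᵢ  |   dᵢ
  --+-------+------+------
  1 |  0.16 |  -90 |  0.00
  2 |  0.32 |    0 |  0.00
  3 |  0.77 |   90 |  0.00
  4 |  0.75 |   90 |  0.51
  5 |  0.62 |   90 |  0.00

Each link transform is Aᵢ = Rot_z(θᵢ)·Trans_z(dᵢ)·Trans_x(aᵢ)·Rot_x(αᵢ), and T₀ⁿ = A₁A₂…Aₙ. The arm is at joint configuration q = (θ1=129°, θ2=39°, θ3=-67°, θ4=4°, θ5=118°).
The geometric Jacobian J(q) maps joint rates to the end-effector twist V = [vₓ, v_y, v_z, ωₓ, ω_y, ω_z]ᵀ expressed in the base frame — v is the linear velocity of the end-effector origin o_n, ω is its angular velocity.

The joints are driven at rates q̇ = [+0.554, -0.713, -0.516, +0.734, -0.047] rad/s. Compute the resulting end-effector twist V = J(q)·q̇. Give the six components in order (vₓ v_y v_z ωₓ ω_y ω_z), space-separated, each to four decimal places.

0.4001 -1.9080 0.9126 1.1374 0.4739 1.2005

o_n = [-0.6519, 0.7542, 1.3087]
J₁: ẑ×o_n = [-0.7542, -0.6519, 0.0000], ω = ẑ
J2: z=[-0.7771, -0.6293, 0.0000] o=[-0.1007, 0.1243, 0.0000] → [-0.8236, 1.0170, -0.8363, -0.7771, -0.6293, 0.0000]
J3: z=[-0.7771, -0.6293, 0.0000] o=[-0.2572, 0.3176, -0.2014] → [-0.9503, 1.1735, -0.5877, -0.7771, -0.6293, 0.0000]
J4: z=[0.2954, -0.3648, 0.8829] o=[-0.6851, 0.8460, 0.1601] → [-0.3380, -0.3101, -0.0150, 0.2954, -0.3648, 0.8829]
J5: z=[0.7365, 0.6757, 0.0327] o=[-0.9908, 1.1404, 0.9617] → [0.2471, -0.2445, -0.5134, 0.7365, 0.6757, 0.0327]
V = J·q̇ = [0.4001, -1.9080, 0.9126, 1.1374, 0.4739, 1.2005]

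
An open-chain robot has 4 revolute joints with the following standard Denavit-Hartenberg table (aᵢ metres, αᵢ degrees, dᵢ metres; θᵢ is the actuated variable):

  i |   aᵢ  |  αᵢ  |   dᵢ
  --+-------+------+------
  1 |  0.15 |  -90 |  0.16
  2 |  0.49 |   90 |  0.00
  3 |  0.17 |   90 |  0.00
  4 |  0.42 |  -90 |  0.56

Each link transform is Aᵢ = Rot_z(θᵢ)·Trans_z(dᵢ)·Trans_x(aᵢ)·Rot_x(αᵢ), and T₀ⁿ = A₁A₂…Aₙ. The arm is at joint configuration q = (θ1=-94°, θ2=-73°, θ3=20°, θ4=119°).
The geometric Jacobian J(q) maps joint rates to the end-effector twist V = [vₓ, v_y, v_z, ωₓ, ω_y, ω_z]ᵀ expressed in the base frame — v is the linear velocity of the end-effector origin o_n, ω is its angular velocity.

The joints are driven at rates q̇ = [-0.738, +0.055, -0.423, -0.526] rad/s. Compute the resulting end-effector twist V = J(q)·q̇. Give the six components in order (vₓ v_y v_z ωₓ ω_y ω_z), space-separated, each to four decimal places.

0.0397 0.4710 -0.0037 0.5234 -0.3894 -1.0337

o_n = [-0.5356, 0.0487, 0.8889]
J₁: ẑ×o_n = [-0.0487, -0.5356, 0.0000], ω = ẑ
J2: z=[0.9976, -0.0698, 0.0000] o=[-0.0105, -0.1496, 0.1600] → [-0.0508, -0.7272, 0.1613, 0.9976, -0.0698, 0.0000]
J3: z=[0.0667, 0.9540, 0.2924] o=[-0.0205, -0.2925, 0.6286] → [0.1486, -0.1680, 0.5142, 0.0667, 0.9540, 0.2924]
J4: z=[-0.9444, -0.0342, 0.3271] o=[0.0343, -0.3432, 0.7814] → [-0.1319, -0.0848, -0.3896, -0.9444, -0.0342, 0.3271]
V = J·q̇ = [0.0397, 0.4710, -0.0037, 0.5234, -0.3894, -1.0337]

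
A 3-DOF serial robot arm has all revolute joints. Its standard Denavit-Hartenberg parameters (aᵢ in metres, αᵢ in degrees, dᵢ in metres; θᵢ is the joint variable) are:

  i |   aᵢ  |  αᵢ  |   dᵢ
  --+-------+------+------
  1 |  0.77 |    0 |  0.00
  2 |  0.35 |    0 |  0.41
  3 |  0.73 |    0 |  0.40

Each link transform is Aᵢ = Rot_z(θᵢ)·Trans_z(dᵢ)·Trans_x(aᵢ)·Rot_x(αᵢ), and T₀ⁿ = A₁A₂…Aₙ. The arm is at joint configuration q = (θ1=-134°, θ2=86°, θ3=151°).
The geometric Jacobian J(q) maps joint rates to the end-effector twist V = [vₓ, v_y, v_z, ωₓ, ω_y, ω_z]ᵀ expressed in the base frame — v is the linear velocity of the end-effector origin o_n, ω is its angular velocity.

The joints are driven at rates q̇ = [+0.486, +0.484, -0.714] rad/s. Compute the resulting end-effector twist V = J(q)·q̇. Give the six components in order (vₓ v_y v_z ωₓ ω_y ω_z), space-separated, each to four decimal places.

0.3394 -0.0748 0.0000 0.0000 0.0000 0.2560

o_n = [-0.4649, -0.1027, 0.8100]
J₁: ẑ×o_n = [0.1027, -0.4649, 0.0000], ω = ẑ
J2: z=[0.0000, 0.0000, 1.0000] o=[-0.5349, -0.5539, 0.0000] → [-0.4512, 0.0700, 0.0000, 0.0000, 0.0000, 1.0000]
J3: z=[0.0000, 0.0000, 1.0000] o=[-0.3007, -0.8140, 0.4100] → [-0.7113, -0.1642, 0.0000, 0.0000, 0.0000, 1.0000]
V = J·q̇ = [0.3394, -0.0748, 0.0000, 0.0000, 0.0000, 0.2560]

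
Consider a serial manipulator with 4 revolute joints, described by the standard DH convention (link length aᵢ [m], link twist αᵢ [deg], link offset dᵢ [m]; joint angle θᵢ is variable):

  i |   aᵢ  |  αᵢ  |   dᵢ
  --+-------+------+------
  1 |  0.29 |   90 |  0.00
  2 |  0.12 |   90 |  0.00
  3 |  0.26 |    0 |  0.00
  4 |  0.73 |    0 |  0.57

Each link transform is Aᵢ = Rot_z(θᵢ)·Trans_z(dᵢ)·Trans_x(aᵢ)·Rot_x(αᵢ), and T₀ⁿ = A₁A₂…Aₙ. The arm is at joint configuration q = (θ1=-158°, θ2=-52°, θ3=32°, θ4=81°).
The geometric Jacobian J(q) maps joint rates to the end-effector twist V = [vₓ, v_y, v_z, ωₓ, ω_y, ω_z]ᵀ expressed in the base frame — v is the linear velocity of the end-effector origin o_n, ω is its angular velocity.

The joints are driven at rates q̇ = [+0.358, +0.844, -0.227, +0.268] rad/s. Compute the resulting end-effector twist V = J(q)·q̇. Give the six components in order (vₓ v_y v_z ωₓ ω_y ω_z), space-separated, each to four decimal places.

-0.5733 -0.2499 -0.3533 -0.2862 0.7946 0.3328

o_n = [-0.1873, 0.7977, -0.3945]
J₁: ẑ×o_n = [-0.7977, -0.1873, 0.0000], ω = ẑ
J2: z=[-0.3746, 0.9272, 0.0000] o=[-0.2689, -0.1086, 0.0000] → [-0.3657, -0.1478, -0.4151, -0.3746, 0.9272, 0.0000]
J3: z=[0.7306, 0.2952, -0.6157] o=[-0.3374, -0.1363, -0.0946] → [0.4865, 0.1267, 0.6381, 0.7306, 0.2952, -0.6157]
J4: z=[0.7306, 0.2952, -0.6157] o=[-0.5149, -0.0594, -0.2683] → [0.4904, -0.1095, 0.5295, 0.7306, 0.2952, -0.6157]
V = J·q̇ = [-0.5733, -0.2499, -0.3533, -0.2862, 0.7946, 0.3328]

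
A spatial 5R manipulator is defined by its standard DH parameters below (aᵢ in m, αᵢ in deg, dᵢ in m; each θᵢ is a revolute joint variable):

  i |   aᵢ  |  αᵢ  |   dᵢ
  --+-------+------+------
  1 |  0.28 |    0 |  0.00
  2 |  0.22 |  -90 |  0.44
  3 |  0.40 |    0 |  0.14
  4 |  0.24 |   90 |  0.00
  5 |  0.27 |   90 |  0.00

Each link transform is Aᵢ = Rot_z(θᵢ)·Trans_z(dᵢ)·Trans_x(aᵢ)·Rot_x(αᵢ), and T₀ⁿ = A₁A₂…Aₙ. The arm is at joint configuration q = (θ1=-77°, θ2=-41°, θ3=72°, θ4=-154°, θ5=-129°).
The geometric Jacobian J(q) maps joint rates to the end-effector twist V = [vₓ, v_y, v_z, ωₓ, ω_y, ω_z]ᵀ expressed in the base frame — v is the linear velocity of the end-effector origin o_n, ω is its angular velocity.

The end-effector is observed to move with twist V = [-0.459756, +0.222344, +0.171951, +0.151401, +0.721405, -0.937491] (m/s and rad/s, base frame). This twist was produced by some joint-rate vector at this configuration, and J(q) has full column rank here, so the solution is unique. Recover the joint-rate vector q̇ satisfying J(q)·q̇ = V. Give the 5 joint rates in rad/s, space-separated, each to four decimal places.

-0.1060 -0.9310 -0.1730 -0.0320 0.7150

o_n = [-0.1646, -0.5520, 0.1290]
J₁: ẑ×o_n = [0.5520, -0.1646, 0.0000], ω = ẑ
J2: z=[0.0000, 0.0000, 1.0000] o=[0.0630, -0.2728, 0.0000] → [0.2792, -0.2275, 0.0000, 0.0000, 0.0000, 1.0000]
J3: z=[0.8829, -0.4695, 0.0000] o=[-0.0403, -0.4671, 0.4400] → [0.1460, 0.2746, -0.1334, 0.8829, -0.4695, 0.0000]
J4: z=[0.8829, -0.4695, 0.0000] o=[0.0253, -0.6419, 0.0596] → [-0.0326, -0.0613, -0.0098, 0.8829, -0.4695, 0.0000]
J5: z=[0.4649, 0.8744, 0.1392] o=[0.0096, -0.6714, 0.2972] → [-0.1637, 0.0540, 0.2078, 0.4649, 0.8744, 0.1392]
q̇ = J⁺·V = [-0.1060, -0.9310, -0.1730, -0.0320, 0.7150]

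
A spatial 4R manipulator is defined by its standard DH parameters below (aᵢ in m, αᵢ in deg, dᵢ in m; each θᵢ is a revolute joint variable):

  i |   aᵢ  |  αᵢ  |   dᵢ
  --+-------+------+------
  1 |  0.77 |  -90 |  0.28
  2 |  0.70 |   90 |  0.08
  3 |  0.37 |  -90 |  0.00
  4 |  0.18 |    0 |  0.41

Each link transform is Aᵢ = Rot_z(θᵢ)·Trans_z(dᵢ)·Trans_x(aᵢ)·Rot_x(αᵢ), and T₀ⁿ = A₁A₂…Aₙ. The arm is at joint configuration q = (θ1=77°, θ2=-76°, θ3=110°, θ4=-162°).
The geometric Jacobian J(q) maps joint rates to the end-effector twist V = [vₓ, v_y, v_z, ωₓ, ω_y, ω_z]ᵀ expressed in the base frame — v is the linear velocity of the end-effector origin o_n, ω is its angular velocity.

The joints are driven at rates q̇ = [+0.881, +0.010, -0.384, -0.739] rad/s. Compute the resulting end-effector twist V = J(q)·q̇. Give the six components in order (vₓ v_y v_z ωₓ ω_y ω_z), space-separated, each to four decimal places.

o_n = [0.0512, 0.7843, 0.5329]
J₁: ẑ×o_n = [-0.7843, 0.0512, 0.0000], ω = ẑ
J2: z=[-0.9744, 0.2250, 0.0000] o=[0.1732, 0.7503, 0.2800] → [0.0569, 0.2464, -0.0057, -0.9744, 0.2250, 0.0000]
J3: z=[-0.2183, -0.9454, 0.2419] o=[0.1334, 0.9333, 0.9592] → [0.4391, -0.1129, -0.0452, -0.2183, -0.9454, 0.2419]
J4: z=[0.2821, -0.2984, -0.9118] o=[-0.2123, 0.9816, 0.8364] → [-0.0893, -0.1546, 0.0230, 0.2821, -0.2984, -0.9118]
V = J·q̇ = [-0.7930, 0.2051, 0.0003, -0.1344, 0.5858, 1.4619]

-0.7930 0.2051 0.0003 -0.1344 0.5858 1.4619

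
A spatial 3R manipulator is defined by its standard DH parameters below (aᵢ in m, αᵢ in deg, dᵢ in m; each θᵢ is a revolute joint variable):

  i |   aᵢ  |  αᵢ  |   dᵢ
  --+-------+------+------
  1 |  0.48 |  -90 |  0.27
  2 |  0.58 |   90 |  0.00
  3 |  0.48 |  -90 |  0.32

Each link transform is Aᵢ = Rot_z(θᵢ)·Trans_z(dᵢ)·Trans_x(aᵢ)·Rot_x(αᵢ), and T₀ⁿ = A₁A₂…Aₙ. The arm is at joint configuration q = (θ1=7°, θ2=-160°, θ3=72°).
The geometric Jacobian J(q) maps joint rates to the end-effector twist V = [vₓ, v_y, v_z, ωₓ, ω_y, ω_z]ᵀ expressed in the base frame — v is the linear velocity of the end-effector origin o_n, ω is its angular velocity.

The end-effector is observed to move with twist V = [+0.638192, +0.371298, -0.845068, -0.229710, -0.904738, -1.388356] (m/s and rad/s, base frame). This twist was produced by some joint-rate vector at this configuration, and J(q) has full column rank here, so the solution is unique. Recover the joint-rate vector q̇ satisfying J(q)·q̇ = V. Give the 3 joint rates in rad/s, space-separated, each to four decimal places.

o_n = [-0.3671, 0.4149, 0.2184]
J₁: ẑ×o_n = [-0.4149, -0.3671, 0.0000], ω = ẑ
J2: z=[-0.1219, 0.9925, 0.0000] o=[0.4764, 0.0585, 0.2700] → [-0.0512, -0.0063, 0.7939, -0.1219, 0.9925, 0.0000]
J3: z=[-0.3395, -0.0417, -0.9397] o=[-0.0645, -0.0079, 0.4684] → [0.4077, 0.1995, -0.1561, -0.3395, -0.0417, -0.9397]
q̇ = J⁺·V = [-0.4590, -0.8700, 0.9890]

-0.4590 -0.8700 0.9890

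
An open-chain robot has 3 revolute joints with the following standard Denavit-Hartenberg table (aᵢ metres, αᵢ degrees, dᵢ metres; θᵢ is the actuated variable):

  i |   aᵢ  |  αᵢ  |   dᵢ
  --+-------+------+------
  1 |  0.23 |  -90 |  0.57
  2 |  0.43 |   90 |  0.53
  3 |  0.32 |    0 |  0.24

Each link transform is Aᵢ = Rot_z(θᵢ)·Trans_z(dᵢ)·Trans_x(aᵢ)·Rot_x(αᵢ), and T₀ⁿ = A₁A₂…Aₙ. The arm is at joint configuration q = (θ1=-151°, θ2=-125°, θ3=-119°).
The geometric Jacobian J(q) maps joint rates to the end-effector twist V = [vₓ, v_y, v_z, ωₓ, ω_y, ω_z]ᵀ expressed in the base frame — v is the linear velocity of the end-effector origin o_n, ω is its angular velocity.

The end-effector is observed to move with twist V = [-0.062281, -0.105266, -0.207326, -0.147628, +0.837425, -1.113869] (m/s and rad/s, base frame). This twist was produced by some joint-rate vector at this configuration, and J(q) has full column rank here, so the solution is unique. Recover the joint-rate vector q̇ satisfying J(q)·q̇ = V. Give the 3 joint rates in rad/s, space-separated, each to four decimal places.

-0.9200 -0.8040 0.3380

o_n = [0.2299, -0.1585, 0.6575]
J₁: ẑ×o_n = [0.1585, 0.2299, -0.0000], ω = ẑ
J2: z=[0.4848, -0.8746, 0.0000] o=[-0.2012, -0.1115, 0.5700] → [-0.0765, -0.0424, 0.3543, 0.4848, -0.8746, 0.0000]
J3: z=[0.7164, 0.3971, -0.5736] o=[0.2715, -0.4555, 0.9222] → [0.0652, 0.2135, 0.2293, 0.7164, 0.3971, -0.5736]
q̇ = J⁺·V = [-0.9200, -0.8040, 0.3380]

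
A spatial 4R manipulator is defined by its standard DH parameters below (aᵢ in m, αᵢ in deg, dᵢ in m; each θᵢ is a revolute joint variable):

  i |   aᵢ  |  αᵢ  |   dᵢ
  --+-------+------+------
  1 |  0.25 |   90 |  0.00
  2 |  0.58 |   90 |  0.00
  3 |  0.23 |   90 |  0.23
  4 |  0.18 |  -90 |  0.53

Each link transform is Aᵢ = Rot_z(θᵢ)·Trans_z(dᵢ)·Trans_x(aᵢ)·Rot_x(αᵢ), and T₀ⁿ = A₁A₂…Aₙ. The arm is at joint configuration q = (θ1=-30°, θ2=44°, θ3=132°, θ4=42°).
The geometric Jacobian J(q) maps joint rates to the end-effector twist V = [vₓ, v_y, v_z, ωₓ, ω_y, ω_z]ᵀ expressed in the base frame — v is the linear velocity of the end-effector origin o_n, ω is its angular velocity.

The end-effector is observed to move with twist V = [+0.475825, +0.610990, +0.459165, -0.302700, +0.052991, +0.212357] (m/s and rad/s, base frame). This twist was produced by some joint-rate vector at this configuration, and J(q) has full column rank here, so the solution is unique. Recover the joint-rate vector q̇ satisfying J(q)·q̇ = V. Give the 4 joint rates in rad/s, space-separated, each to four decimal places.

0.8720 0.7050 0.2740 -0.8960

o_n = [0.5699, -1.0507, 0.2553]
J₁: ẑ×o_n = [1.0507, 0.5699, -0.0000], ω = ẑ
J2: z=[-0.5000, -0.8660, 0.0000] o=[0.2165, -0.1250, 0.0000] → [-0.2211, 0.1277, 0.7689, -0.5000, -0.8660, 0.0000]
J3: z=[0.6016, -0.3473, -0.7193] o=[0.5778, -0.3336, 0.4029] → [-0.4646, 0.0945, -0.4341, 0.6016, -0.3473, -0.7193]
J4: z=[0.1284, -0.8468, 0.5162] o=[0.5349, -0.5062, 0.1305] → [0.1754, 0.0021, -0.0402, 0.1284, -0.8468, 0.5162]
q̇ = J⁺·V = [0.8720, 0.7050, 0.2740, -0.8960]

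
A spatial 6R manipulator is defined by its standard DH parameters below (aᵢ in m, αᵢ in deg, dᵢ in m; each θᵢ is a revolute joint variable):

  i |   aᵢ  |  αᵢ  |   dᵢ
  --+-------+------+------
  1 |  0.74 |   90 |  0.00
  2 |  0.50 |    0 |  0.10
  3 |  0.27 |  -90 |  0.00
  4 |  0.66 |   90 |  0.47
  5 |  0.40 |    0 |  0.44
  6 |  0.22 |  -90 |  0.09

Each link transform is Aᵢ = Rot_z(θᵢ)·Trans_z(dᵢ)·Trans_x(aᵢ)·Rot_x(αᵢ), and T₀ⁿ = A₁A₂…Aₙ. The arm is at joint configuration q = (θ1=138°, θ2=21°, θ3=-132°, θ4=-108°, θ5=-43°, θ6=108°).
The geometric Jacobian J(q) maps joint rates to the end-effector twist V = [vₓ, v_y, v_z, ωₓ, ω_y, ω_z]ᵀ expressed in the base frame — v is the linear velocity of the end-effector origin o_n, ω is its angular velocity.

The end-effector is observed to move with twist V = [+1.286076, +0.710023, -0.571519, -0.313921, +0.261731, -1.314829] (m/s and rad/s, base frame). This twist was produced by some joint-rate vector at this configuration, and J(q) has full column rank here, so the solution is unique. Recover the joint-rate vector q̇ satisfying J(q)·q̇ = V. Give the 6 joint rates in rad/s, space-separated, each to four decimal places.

-0.3390 0.1620 -0.4260 0.7310 0.1110 -0.9150

o_n = [-0.6977, 1.8804, 0.5572]
J₁: ẑ×o_n = [-1.8804, -0.6977, 0.0000], ω = ẑ
J2: z=[0.6691, 0.7431, 0.0000] o=[-0.5499, 0.4952, 0.0000] → [0.4141, -0.3728, 1.0367, 0.6691, 0.7431, 0.0000]
J3: z=[0.6691, 0.7431, 0.0000] o=[-0.8299, 0.8818, 0.1792] → [0.2809, -0.2529, 0.5699, 0.6691, 0.7431, 0.0000]
J4: z=[-0.6938, 0.6247, -0.3584] o=[-0.7580, 0.8171, -0.0729] → [0.7747, 0.4155, -0.7754, -0.6938, 0.6247, -0.3584]
J5: z=[-0.4601, -0.0016, 0.8879] o=[-0.7184, 1.6260, -0.0509] → [-0.2268, 0.2982, -0.1170, -0.4601, -0.0016, 0.8879]
J6: z=[-0.4601, -0.0016, 0.8879] o=[-0.5695, 1.6834, 0.5219] → [-0.1750, -0.0976, -0.0908, -0.4601, -0.0016, 0.8879]
q̇ = J⁺·V = [-0.3390, 0.1620, -0.4260, 0.7310, 0.1110, -0.9150]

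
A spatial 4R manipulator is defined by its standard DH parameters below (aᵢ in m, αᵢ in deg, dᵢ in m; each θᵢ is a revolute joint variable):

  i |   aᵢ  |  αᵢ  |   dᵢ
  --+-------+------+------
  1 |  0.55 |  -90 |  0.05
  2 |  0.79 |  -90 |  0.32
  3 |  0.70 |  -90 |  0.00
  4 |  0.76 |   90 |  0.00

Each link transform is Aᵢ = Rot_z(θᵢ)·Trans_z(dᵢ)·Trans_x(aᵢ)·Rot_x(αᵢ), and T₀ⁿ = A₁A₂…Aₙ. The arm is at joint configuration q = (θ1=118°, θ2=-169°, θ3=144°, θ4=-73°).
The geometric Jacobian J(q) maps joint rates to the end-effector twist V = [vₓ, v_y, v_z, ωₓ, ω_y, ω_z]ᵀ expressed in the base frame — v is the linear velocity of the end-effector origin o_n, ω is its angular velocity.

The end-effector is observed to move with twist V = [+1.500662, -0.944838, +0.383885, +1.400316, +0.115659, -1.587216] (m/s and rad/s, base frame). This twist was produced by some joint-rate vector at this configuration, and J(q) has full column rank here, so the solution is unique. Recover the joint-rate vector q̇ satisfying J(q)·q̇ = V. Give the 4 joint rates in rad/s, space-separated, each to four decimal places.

o_n = [-0.1070, 0.6742, 0.7718]
J₁: ẑ×o_n = [-0.6742, -0.1070, 0.0000], ω = ẑ
J2: z=[-0.8829, -0.4695, 0.0000] o=[-0.2582, 0.4856, 0.0500] → [-0.3389, 0.6373, -0.0956, -0.8829, -0.4695, 0.0000]
J3: z=[-0.0896, 0.1685, 0.9816] o=[-0.1767, -0.3493, 0.2007] → [-0.9086, 0.1196, -0.1034, -0.0896, 0.1685, 0.9816]
J4: z=[-0.9852, 0.1296, -0.1122] o=[-0.0744, 0.3347, 0.0927] → [0.1261, 0.6727, -0.3303, -0.9852, 0.1296, -0.1122]
q̇ = J⁺·V = [-0.8160, -0.7430, -0.8630, -0.6770]

-0.8160 -0.7430 -0.8630 -0.6770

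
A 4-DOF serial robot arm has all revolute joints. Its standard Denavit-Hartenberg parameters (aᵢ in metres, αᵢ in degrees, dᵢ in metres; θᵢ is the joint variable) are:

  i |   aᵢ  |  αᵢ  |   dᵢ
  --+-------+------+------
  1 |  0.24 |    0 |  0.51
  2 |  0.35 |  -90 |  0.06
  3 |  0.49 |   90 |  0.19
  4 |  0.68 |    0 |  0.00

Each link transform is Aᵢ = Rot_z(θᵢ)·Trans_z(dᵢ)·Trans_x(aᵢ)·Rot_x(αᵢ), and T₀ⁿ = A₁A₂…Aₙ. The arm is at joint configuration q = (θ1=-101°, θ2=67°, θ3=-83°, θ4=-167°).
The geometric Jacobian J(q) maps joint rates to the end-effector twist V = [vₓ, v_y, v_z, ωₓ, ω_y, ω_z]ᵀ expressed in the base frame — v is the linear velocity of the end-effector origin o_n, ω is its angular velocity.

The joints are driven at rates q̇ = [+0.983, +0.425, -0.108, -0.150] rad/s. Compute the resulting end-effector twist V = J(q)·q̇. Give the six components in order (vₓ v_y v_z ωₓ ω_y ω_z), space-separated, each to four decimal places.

o_n = [0.2476, -0.3888, 0.3987]
J₁: ẑ×o_n = [0.3888, 0.2476, -0.0000], ω = ẑ
J2: z=[0.0000, 0.0000, 1.0000] o=[-0.0458, -0.2356, 0.5100] → [0.1533, 0.2934, -0.0000, 0.0000, 0.0000, 1.0000]
J3: z=[0.5592, 0.8290, 0.0000] o=[0.2444, -0.4313, 0.5700] → [-0.1420, 0.0958, 0.0210, 0.5592, 0.8290, 0.0000]
J4: z=[-0.8229, 0.5550, 0.1219] o=[0.4001, -0.3072, 1.0563] → [-0.3551, -0.5597, 0.1518, -0.8229, 0.5550, 0.1219]
V = J·q̇ = [0.5160, 0.4418, -0.0250, 0.0630, -0.1728, 1.3897]

0.5160 0.4418 -0.0250 0.0630 -0.1728 1.3897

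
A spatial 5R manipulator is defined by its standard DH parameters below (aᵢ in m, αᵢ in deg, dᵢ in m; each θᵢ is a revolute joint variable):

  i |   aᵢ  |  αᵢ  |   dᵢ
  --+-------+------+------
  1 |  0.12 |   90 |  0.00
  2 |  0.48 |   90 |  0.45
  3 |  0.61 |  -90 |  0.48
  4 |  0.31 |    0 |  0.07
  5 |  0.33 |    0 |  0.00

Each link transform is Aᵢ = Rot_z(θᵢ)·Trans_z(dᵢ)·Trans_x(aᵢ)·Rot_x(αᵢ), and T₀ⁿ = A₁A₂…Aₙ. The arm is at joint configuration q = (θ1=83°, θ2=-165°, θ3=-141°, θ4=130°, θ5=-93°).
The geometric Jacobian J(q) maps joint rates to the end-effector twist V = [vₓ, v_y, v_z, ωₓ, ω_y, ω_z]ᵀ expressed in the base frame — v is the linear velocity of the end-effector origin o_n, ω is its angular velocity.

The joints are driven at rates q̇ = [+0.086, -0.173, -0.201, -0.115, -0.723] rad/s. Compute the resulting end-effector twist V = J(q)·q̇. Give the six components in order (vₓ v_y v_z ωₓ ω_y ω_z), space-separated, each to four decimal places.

-0.0111 0.1948 0.2570 0.5431 0.4990 0.0283

o_n = [-0.0153, 0.1113, 0.0424]
J₁: ẑ×o_n = [-0.1113, -0.0153, 0.0000], ω = ẑ
J2: z=[0.9925, -0.1219, 0.0000] o=[0.0146, 0.1191, 0.0000] → [-0.0052, -0.0421, -0.0114, 0.9925, -0.1219, 0.0000]
J3: z=[-0.0315, -0.2569, 0.9659] o=[0.4048, -0.3959, -0.1242] → [-0.5327, -0.4005, -0.1239, -0.0315, -0.2569, 0.9659]
J4: z=[-0.8454, -0.5086, -0.1629] o=[0.0644, -0.0180, 0.4621] → [0.2345, -0.3418, -0.1498, -0.8454, -0.5086, -0.1629]
J5: z=[-0.8454, -0.5086, -0.1629] o=[0.1190, -0.1563, 0.1812] → [0.1142, -0.0955, -0.2945, -0.8454, -0.5086, -0.1629]
V = J·q̇ = [-0.0111, 0.1948, 0.2570, 0.5431, 0.4990, 0.0283]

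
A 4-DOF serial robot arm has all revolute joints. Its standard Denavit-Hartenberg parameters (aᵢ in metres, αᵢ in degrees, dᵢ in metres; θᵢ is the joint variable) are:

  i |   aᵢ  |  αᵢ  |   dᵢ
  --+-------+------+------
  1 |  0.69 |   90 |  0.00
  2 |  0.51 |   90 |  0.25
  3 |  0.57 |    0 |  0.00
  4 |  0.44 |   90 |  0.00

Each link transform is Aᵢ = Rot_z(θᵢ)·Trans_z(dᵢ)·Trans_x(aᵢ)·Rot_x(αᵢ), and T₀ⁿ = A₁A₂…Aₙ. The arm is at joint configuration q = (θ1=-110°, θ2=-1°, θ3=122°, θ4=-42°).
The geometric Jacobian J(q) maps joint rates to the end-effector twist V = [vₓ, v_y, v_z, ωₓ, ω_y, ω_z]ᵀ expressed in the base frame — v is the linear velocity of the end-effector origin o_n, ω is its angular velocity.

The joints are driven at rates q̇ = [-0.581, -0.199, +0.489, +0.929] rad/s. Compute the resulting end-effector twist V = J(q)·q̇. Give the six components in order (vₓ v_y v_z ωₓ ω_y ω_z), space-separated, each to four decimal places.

0.0282 1.6174 -0.0417 0.1955 -0.0448 -1.9988

o_n = [-1.4296, -0.5165, -0.0050]
J₁: ẑ×o_n = [0.5165, -1.4296, 0.0000], ω = ẑ
J2: z=[-0.9397, 0.3420, 0.0000] o=[-0.2360, -0.6484, 0.0000] → [-0.0017, -0.0047, 0.2843, -0.9397, 0.3420, 0.0000]
J3: z=[0.0060, 0.0164, -0.9998] o=[-0.6453, -1.0421, -0.0089] → [0.5255, 0.7841, 0.0160, 0.0060, 0.0164, -0.9998]
J4: z=[0.0060, 0.0164, -0.9998] o=[-0.9963, -0.5929, -0.0036] → [0.0764, 0.4333, 0.0076, 0.0060, 0.0164, -0.9998]
V = J·q̇ = [0.0282, 1.6174, -0.0417, 0.1955, -0.0448, -1.9988]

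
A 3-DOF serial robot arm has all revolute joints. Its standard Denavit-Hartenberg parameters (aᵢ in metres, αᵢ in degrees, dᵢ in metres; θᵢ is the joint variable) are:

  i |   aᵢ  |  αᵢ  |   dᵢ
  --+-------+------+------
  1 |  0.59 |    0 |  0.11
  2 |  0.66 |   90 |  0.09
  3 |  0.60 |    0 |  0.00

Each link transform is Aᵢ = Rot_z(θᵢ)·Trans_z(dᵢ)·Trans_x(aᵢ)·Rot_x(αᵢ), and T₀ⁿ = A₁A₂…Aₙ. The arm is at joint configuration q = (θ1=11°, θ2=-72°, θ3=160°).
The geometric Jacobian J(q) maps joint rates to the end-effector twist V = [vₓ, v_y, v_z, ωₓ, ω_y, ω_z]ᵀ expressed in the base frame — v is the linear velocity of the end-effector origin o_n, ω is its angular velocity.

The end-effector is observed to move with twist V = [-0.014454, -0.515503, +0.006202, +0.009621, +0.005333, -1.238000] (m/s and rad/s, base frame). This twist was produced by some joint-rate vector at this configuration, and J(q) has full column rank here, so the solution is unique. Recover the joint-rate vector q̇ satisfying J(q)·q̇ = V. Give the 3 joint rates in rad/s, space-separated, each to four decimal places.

o_n = [0.6258, 0.0285, 0.4052]
J₁: ẑ×o_n = [-0.0285, 0.6258, 0.0000], ω = ẑ
J2: z=[0.0000, 0.0000, 1.0000] o=[0.5792, 0.1126, 0.1100] → [0.0841, 0.0466, -0.0000, 0.0000, 0.0000, 1.0000]
J3: z=[-0.8746, -0.4848, 0.0000] o=[0.8991, -0.4647, 0.2000] → [-0.0995, 0.1795, -0.5638, -0.8746, -0.4848, 0.0000]
q̇ = J⁺·V = [-0.7870, -0.4510, -0.0110]

-0.7870 -0.4510 -0.0110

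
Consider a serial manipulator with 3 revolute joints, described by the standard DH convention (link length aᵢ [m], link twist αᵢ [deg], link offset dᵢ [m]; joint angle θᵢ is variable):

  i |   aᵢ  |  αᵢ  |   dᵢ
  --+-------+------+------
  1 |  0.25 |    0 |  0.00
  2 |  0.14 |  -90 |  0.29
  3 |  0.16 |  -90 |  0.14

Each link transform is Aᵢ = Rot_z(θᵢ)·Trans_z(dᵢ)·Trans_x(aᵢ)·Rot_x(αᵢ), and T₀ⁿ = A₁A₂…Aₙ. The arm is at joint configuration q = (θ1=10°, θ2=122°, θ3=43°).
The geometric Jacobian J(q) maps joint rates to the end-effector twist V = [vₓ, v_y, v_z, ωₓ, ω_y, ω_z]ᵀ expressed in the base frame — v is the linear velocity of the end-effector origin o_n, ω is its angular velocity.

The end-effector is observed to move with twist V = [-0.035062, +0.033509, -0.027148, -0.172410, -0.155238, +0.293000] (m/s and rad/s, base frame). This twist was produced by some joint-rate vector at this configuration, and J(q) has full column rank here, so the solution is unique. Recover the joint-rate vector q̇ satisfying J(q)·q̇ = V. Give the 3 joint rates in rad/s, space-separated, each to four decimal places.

o_n = [-0.0298, 0.1407, 0.1809]
J₁: ẑ×o_n = [-0.1407, -0.0298, 0.0000], ω = ẑ
J2: z=[0.0000, 0.0000, 1.0000] o=[0.2462, 0.0434, 0.0000] → [-0.0973, -0.2760, 0.0000, 0.0000, 0.0000, 1.0000]
J3: z=[-0.7431, -0.6691, 0.0000] o=[0.1525, 0.1475, 0.2900] → [0.0730, -0.0811, -0.1170, -0.7431, -0.6691, 0.0000]
q̇ = J⁺·V = [0.5410, -0.2480, 0.2320]

0.5410 -0.2480 0.2320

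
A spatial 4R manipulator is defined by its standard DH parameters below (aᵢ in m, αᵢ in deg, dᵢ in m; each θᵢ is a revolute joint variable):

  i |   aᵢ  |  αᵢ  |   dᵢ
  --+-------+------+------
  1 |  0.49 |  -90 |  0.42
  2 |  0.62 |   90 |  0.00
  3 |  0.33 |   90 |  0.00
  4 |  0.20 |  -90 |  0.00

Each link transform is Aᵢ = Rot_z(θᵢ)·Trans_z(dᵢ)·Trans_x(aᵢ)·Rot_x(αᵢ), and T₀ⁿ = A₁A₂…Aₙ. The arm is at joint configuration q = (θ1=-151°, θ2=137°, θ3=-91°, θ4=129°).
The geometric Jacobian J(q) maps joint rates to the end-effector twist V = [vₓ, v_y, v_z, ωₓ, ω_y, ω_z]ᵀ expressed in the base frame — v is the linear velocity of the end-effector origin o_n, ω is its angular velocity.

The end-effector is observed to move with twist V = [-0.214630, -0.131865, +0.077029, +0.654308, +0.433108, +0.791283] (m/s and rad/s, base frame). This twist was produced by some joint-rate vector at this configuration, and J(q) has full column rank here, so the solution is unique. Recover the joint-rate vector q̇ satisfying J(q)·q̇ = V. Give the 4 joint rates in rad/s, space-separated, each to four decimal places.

o_n = [-0.2259, 0.1081, -0.1141]
J₁: ẑ×o_n = [-0.1081, -0.2259, 0.0000], ω = ẑ
J2: z=[0.4848, -0.8746, 0.0000] o=[-0.4286, -0.2376, 0.4200] → [0.4671, 0.2589, 0.3448, 0.4848, -0.8746, 0.0000]
J3: z=[-0.5965, -0.3306, -0.7314] o=[-0.0320, -0.0177, -0.0028] → [0.1288, 0.0755, -0.1392, -0.5965, -0.3306, -0.7314]
J4: z=[-0.6311, -0.3698, 0.6819] o=[-0.1956, 0.2688, 0.0011] → [0.1522, -0.0933, 0.0902, -0.6311, -0.3698, 0.6819]
q̇ = J⁺·V = [0.3380, -0.0570, -0.8650, -0.2630]

0.3380 -0.0570 -0.8650 -0.2630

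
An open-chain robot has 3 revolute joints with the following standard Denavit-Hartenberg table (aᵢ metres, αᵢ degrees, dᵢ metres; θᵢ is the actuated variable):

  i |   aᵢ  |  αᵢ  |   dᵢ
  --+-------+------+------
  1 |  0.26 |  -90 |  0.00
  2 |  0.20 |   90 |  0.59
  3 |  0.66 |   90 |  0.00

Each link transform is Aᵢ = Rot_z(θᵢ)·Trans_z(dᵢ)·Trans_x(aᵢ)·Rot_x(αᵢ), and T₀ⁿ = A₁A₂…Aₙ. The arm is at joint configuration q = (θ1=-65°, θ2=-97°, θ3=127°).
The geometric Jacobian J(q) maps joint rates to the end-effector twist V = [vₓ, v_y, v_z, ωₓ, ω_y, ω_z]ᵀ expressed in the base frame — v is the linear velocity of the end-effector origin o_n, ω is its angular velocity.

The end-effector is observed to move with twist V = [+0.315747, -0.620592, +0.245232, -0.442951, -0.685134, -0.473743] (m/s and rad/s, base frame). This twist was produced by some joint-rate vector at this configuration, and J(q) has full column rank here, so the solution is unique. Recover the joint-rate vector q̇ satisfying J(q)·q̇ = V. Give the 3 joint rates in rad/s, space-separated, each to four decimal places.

-0.5270 -0.6910 -0.4370

o_n = [1.1325, 0.2147, -0.1957]
J₁: ẑ×o_n = [-0.2147, 1.1325, 0.0000], ω = ẑ
J2: z=[0.9063, 0.4226, 0.0000] o=[0.1099, -0.2356, 0.0000] → [-0.0827, 0.1774, -0.0240, 0.9063, 0.4226, 0.0000]
J3: z=[-0.4195, 0.8996, -0.1219] o=[0.6343, 0.0358, 0.1985] → [-0.3328, -0.2261, -0.5232, -0.4195, 0.8996, -0.1219]
q̇ = J⁺·V = [-0.5270, -0.6910, -0.4370]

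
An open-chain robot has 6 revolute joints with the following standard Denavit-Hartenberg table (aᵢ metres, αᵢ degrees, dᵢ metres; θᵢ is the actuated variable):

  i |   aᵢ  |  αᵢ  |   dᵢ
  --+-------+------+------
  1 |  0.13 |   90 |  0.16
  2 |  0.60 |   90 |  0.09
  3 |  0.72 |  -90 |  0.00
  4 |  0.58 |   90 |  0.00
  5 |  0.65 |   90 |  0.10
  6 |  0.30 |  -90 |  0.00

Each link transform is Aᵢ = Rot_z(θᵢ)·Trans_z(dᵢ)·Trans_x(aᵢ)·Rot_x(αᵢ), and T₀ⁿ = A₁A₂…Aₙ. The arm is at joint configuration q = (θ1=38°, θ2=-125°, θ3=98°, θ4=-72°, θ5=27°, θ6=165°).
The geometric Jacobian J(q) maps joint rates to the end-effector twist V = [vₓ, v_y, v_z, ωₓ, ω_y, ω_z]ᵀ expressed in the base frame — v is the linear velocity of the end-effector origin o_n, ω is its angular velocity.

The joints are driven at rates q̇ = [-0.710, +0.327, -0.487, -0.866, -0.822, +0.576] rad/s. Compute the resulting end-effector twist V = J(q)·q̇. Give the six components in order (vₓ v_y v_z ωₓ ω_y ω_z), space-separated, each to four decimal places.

o_n = [-0.0848, -1.1940, 0.4187]
J₁: ẑ×o_n = [1.1940, -0.0848, 0.0000], ω = ẑ
J2: z=[0.6157, -0.7880, 0.0000] o=[0.1024, 0.0800, 0.1600] → [-0.2039, -0.1593, -0.9319, 0.6157, -0.7880, 0.0000]
J3: z=[-0.6455, -0.5043, 0.5736] o=[-0.1133, -0.2028, -0.3315] → [0.1902, 0.5006, 0.6542, -0.6455, -0.5043, 0.5736]
J4: z=[0.3619, 0.4594, 0.8112] o=[0.3709, -0.7292, -0.2494] → [0.6839, -0.6115, 0.0412, 0.3619, 0.4594, 0.8112]
J5: z=[-0.8391, 0.5396, 0.0688] o=[0.1354, -1.1385, 0.0874] → [0.1826, 0.2628, 0.1654, -0.8391, 0.5396, 0.0688]
J6: z=[-0.5068, -0.7296, -0.4591] o=[-0.0769, -1.3576, 0.6700] → [0.2585, -0.1237, -0.0887, -0.5068, -0.7296, -0.4591]
V = J·q̇ = [-1.6004, 0.0066, -0.8460, 0.6001, -1.2737, -2.0128]

-1.6004 0.0066 -0.8460 0.6001 -1.2737 -2.0128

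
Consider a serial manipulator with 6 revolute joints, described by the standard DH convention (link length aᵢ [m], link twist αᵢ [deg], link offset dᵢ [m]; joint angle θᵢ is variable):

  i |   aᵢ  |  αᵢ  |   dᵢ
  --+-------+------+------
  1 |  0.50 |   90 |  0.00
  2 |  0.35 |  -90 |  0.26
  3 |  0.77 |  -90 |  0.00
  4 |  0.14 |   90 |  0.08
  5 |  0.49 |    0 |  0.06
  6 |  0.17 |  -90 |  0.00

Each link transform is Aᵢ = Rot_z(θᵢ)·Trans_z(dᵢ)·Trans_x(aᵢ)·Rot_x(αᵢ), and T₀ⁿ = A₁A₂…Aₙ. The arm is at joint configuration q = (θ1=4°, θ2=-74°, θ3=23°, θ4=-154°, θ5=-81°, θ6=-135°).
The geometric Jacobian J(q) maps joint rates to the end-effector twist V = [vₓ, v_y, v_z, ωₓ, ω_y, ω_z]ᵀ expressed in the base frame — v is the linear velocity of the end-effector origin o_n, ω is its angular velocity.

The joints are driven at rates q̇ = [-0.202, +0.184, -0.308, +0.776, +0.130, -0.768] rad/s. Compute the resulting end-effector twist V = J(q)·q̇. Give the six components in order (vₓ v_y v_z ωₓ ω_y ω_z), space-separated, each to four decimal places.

0.2424 -0.3294 0.2436 0.1973 0.6550 -0.0849

o_n = [0.7988, -0.2219, -1.0511]
J₁: ẑ×o_n = [0.2219, 0.7988, -0.0000], ω = ẑ
J2: z=[0.0698, -0.9976, 0.0000] o=[0.4988, 0.0349, 0.0000] → [1.0485, 0.0733, 0.2814, 0.0698, -0.9976, 0.0000]
J3: z=[0.9589, 0.0671, 0.2756] o=[0.6132, -0.2178, -0.3364] → [-0.0468, 0.7364, -0.0164, 0.9589, 0.0671, 0.2756]
J4: z=[-0.1716, 0.9107, 0.3756] o=[0.7871, 0.0960, -1.0178] → [0.0891, -0.0013, 0.0439, -0.1716, 0.9107, 0.3756]
J5: z=[-0.9609, -0.2389, 0.1401] o=[0.8038, 0.1217, -0.8595] → [0.0939, -0.1848, 0.3290, -0.9609, -0.2389, 0.1401]
J6: z=[-0.9609, -0.2389, 0.1401] o=[0.8458, -0.3592, -0.9626] → [0.0019, -0.0916, -0.1432, -0.9609, -0.2389, 0.1401]
V = J·q̇ = [0.2424, -0.3294, 0.2436, 0.1973, 0.6550, -0.0849]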